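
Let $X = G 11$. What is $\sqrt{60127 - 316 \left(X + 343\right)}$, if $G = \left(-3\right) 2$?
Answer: $3 i \sqrt{3045} \approx 165.54 i$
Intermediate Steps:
$G = -6$
$X = -66$ ($X = \left(-6\right) 11 = -66$)
$\sqrt{60127 - 316 \left(X + 343\right)} = \sqrt{60127 - 316 \left(-66 + 343\right)} = \sqrt{60127 - 87532} = \sqrt{-27405} = 3 i \sqrt{3045}$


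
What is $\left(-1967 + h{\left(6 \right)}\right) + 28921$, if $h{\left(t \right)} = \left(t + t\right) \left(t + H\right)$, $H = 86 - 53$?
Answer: $27422$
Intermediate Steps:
$H = 33$
$h{\left(t \right)} = 2 t \left(33 + t\right)$ ($h{\left(t \right)} = \left(t + t\right) \left(t + 33\right) = 2 t \left(33 + t\right)$)
$\left(-1967 + h{\left(6 \right)}\right) + 28921 = \left(-1967 + 2 \cdot 6 \left(33 + 6\right)\right) + 28921 = \left(-1967 + 2 \cdot 6 \cdot 39\right) + 28921 = \left(-1967 + 468\right) + 28921 = -1499 + 28921 = 27422$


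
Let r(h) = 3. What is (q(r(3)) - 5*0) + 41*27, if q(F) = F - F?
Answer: 1107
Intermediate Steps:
q(F) = 0
(q(r(3)) - 5*0) + 41*27 = (0 - 5*0) + 41*27 = (0 + 0) + 1107 = 0 + 1107 = 1107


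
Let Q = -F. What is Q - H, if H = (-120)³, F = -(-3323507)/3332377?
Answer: 5758344132493/3332377 ≈ 1.7280e+6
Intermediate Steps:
F = 3323507/3332377 (F = -(-3323507)/3332377 = -1*(-3323507/3332377) = 3323507/3332377 ≈ 0.99734)
H = -1728000
Q = -3323507/3332377 (Q = -1*3323507/3332377 = -3323507/3332377 ≈ -0.99734)
Q - H = -3323507/3332377 - 1*(-1728000) = -3323507/3332377 + 1728000 = 5758344132493/3332377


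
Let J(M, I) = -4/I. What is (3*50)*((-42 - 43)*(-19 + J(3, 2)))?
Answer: 267750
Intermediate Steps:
(3*50)*((-42 - 43)*(-19 + J(3, 2))) = (3*50)*((-42 - 43)*(-19 - 4/2)) = 150*(-85*(-19 - 4*1/2)) = 150*(-85*(-19 - 2)) = 150*(-85*(-21)) = 150*1785 = 267750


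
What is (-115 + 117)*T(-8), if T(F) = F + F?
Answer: -32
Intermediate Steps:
T(F) = 2*F
(-115 + 117)*T(-8) = (-115 + 117)*(2*(-8)) = 2*(-16) = -32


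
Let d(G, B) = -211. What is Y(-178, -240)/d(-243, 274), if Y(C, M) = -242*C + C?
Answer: -42898/211 ≈ -203.31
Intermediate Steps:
Y(C, M) = -241*C
Y(-178, -240)/d(-243, 274) = -241*(-178)/(-211) = 42898*(-1/211) = -42898/211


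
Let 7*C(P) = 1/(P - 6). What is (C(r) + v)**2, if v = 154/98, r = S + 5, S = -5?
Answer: 4225/1764 ≈ 2.3951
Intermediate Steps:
r = 0 (r = -5 + 5 = 0)
C(P) = 1/(7*(-6 + P)) (C(P) = 1/(7*(P - 6)) = 1/(7*(-6 + P)))
v = 11/7 (v = 154*(1/98) = 11/7 ≈ 1.5714)
(C(r) + v)**2 = (1/(7*(-6 + 0)) + 11/7)**2 = ((1/7)/(-6) + 11/7)**2 = ((1/7)*(-1/6) + 11/7)**2 = (-1/42 + 11/7)**2 = (65/42)**2 = 4225/1764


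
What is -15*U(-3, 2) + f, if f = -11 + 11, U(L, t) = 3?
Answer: -45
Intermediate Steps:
f = 0
-15*U(-3, 2) + f = -15*3 + 0 = -45 + 0 = -45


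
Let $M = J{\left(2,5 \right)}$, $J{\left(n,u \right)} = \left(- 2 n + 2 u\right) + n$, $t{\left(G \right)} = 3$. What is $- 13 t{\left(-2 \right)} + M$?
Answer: $-31$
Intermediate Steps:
$J{\left(n,u \right)} = - n + 2 u$
$M = 8$ ($M = \left(-1\right) 2 + 2 \cdot 5 = -2 + 10 = 8$)
$- 13 t{\left(-2 \right)} + M = \left(-13\right) 3 + 8 = -39 + 8 = -31$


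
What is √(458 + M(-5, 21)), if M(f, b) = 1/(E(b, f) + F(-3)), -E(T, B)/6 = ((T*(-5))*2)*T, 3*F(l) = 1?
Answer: √2886015405881/79381 ≈ 21.401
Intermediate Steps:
F(l) = ⅓ (F(l) = (⅓)*1 = ⅓)
E(T, B) = 60*T² (E(T, B) = -6*(T*(-5))*2*T = -6*-5*T*2*T = -6*(-10*T)*T = -(-60)*T² = 60*T²)
M(f, b) = 1/(⅓ + 60*b²) (M(f, b) = 1/(60*b² + ⅓) = 1/(⅓ + 60*b²))
√(458 + M(-5, 21)) = √(458 + 3/(1 + 180*21²)) = √(458 + 3/(1 + 180*441)) = √(458 + 3/(1 + 79380)) = √(458 + 3/79381) = √(36356501/79381) = √2886015405881/79381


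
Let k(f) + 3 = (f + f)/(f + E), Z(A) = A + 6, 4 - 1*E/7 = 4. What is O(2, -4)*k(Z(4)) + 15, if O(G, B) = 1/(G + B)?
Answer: 31/2 ≈ 15.500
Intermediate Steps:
E = 0 (E = 28 - 7*4 = 28 - 28 = 0)
Z(A) = 6 + A
O(G, B) = 1/(B + G)
k(f) = -1 (k(f) = -3 + (f + f)/(f + 0) = -3 + (2*f)/f = -3 + 2 = -1)
O(2, -4)*k(Z(4)) + 15 = -1/(-4 + 2) + 15 = -1/(-2) + 15 = -½*(-1) + 15 = ½ + 15 = 31/2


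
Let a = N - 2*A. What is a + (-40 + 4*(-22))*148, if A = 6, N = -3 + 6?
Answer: -18953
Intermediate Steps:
N = 3
a = -9 (a = 3 - 2*6 = 3 - 12 = -9)
a + (-40 + 4*(-22))*148 = -9 + (-40 + 4*(-22))*148 = -9 + (-40 - 88)*148 = -9 - 128*148 = -9 - 18944 = -18953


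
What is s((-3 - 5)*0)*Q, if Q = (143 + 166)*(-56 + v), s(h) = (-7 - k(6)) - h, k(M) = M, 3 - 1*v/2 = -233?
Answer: -1671072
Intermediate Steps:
v = 472 (v = 6 - 2*(-233) = 6 + 466 = 472)
s(h) = -13 - h (s(h) = (-7 - 1*6) - h = (-7 - 6) - h = -13 - h)
Q = 128544 (Q = (143 + 166)*(-56 + 472) = 309*416 = 128544)
s((-3 - 5)*0)*Q = (-13 - (-3 - 5)*0)*128544 = (-13 - (-8)*0)*128544 = (-13 - 1*0)*128544 = (-13 + 0)*128544 = -13*128544 = -1671072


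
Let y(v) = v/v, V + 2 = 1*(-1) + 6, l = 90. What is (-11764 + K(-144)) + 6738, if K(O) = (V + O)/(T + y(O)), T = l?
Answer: -457507/91 ≈ -5027.5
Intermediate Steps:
V = 3 (V = -2 + (1*(-1) + 6) = -2 + (-1 + 6) = -2 + 5 = 3)
T = 90
y(v) = 1
K(O) = 3/91 + O/91 (K(O) = (3 + O)/(90 + 1) = (3 + O)/91 = (3 + O)*(1/91) = 3/91 + O/91)
(-11764 + K(-144)) + 6738 = (-11764 + (3/91 + (1/91)*(-144))) + 6738 = (-11764 + (3/91 - 144/91)) + 6738 = (-11764 - 141/91) + 6738 = -1070665/91 + 6738 = -457507/91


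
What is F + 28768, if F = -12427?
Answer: 16341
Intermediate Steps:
F + 28768 = -12427 + 28768 = 16341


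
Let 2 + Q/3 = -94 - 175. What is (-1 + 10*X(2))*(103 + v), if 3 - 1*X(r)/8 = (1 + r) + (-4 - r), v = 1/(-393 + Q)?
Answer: 59499943/1206 ≈ 49337.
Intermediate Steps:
Q = -813 (Q = -6 + 3*(-94 - 175) = -6 + 3*(-269) = -6 - 807 = -813)
v = -1/1206 (v = 1/(-393 - 813) = 1/(-1206) = -1/1206 ≈ -0.00082919)
X(r) = 48 (X(r) = 24 - 8*((1 + r) + (-4 - r)) = 24 - 8*(-3) = 24 + 24 = 48)
(-1 + 10*X(2))*(103 + v) = (-1 + 10*48)*(103 - 1/1206) = (-1 + 480)*(124217/1206) = 479*(124217/1206) = 59499943/1206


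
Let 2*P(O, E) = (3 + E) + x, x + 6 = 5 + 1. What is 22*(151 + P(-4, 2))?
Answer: 3377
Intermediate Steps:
x = 0 (x = -6 + (5 + 1) = -6 + 6 = 0)
P(O, E) = 3/2 + E/2 (P(O, E) = ((3 + E) + 0)/2 = (3 + E)/2 = 3/2 + E/2)
22*(151 + P(-4, 2)) = 22*(151 + (3/2 + (½)*2)) = 22*(151 + (3/2 + 1)) = 22*(151 + 5/2) = 22*(307/2) = 3377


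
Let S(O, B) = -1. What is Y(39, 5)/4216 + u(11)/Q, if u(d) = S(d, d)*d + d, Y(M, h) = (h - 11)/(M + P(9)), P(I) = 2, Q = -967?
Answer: -3/86428 ≈ -3.4711e-5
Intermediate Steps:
Y(M, h) = (-11 + h)/(2 + M) (Y(M, h) = (h - 11)/(M + 2) = (-11 + h)/(2 + M))
u(d) = 0 (u(d) = -d + d = 0)
Y(39, 5)/4216 + u(11)/Q = ((-11 + 5)/(2 + 39))/4216 + 0/(-967) = (-6/41)*(1/4216) + 0*(-1/967) = ((1/41)*(-6))*(1/4216) + 0 = -6/41*1/4216 + 0 = -3/86428 + 0 = -3/86428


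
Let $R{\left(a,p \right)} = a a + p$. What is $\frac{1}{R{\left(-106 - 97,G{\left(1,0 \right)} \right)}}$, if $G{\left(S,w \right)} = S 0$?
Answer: $\frac{1}{41209} \approx 2.4267 \cdot 10^{-5}$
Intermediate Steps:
$G{\left(S,w \right)} = 0$
$R{\left(a,p \right)} = p + a^{2}$ ($R{\left(a,p \right)} = a^{2} + p = p + a^{2}$)
$\frac{1}{R{\left(-106 - 97,G{\left(1,0 \right)} \right)}} = \frac{1}{0 + \left(-106 - 97\right)^{2}} = \frac{1}{0 + \left(-203\right)^{2}} = \frac{1}{0 + 41209} = \frac{1}{41209}$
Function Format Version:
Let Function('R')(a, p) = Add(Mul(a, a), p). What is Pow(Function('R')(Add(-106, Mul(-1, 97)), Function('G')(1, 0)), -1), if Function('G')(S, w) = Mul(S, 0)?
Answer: Rational(1, 41209) ≈ 2.4267e-5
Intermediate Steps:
Function('G')(S, w) = 0
Function('R')(a, p) = Add(p, Pow(a, 2)) (Function('R')(a, p) = Add(Pow(a, 2), p) = Add(p, Pow(a, 2)))
Pow(Function('R')(Add(-106, Mul(-1, 97)), Function('G')(1, 0)), -1) = Pow(Add(0, Pow(Add(-106, Mul(-1, 97)), 2)), -1) = Pow(Add(0, Pow(Add(-106, -97), 2)), -1) = Pow(Add(0, Pow(-203, 2)), -1) = Pow(Add(0, 41209), -1) = Pow(41209, -1) = Rational(1, 41209)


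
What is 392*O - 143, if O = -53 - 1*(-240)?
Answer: 73161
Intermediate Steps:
O = 187 (O = -53 + 240 = 187)
392*O - 143 = 392*187 - 143 = 73304 - 143 = 73161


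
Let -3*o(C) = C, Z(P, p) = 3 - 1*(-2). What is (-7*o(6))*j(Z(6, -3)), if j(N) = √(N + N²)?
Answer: 14*√30 ≈ 76.681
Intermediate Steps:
Z(P, p) = 5 (Z(P, p) = 3 + 2 = 5)
o(C) = -C/3
(-7*o(6))*j(Z(6, -3)) = (-(-7)*6/3)*√(5*(1 + 5)) = (-7*(-2))*√(5*6) = 14*√30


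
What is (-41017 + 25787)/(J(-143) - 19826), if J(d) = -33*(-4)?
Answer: 7615/9847 ≈ 0.77333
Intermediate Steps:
J(d) = 132
(-41017 + 25787)/(J(-143) - 19826) = (-41017 + 25787)/(132 - 19826) = -15230/(-19694) = -15230*(-1/19694) = 7615/9847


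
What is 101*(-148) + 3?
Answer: -14945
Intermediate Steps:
101*(-148) + 3 = -14948 + 3 = -14945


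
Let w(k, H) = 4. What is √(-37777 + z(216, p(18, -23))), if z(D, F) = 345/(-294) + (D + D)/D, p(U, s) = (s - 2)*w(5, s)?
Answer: I*√7404130/14 ≈ 194.36*I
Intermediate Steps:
p(U, s) = -8 + 4*s (p(U, s) = (s - 2)*4 = (-2 + s)*4 = -8 + 4*s)
z(D, F) = 81/98 (z(D, F) = 345*(-1/294) + (2*D)/D = -115/98 + 2 = 81/98)
√(-37777 + z(216, p(18, -23))) = √(-37777 + 81/98) = √(-3702065/98) = I*√7404130/14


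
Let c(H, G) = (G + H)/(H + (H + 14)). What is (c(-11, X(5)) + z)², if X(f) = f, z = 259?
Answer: 1079521/16 ≈ 67470.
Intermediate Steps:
c(H, G) = (G + H)/(14 + 2*H) (c(H, G) = (G + H)/(H + (14 + H)) = (G + H)/(14 + 2*H))
(c(-11, X(5)) + z)² = ((5 - 11)/(2*(7 - 11)) + 259)² = ((½)*(-6)/(-4) + 259)² = ((½)*(-¼)*(-6) + 259)² = (¾ + 259)² = (1039/4)² = 1079521/16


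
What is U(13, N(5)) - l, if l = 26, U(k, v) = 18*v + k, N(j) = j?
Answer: 77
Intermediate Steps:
U(k, v) = k + 18*v
U(13, N(5)) - l = (13 + 18*5) - 1*26 = (13 + 90) - 26 = 103 - 26 = 77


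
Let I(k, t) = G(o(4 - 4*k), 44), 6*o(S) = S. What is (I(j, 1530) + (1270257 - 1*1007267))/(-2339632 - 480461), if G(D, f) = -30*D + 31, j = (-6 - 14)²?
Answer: -271001/2820093 ≈ -0.096097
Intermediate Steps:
o(S) = S/6
j = 400 (j = (-20)² = 400)
G(D, f) = 31 - 30*D
I(k, t) = 11 + 20*k (I(k, t) = 31 - 5*(4 - 4*k) = 31 - 30*(⅔ - 2*k/3) = 31 + (-20 + 20*k) = 11 + 20*k)
(I(j, 1530) + (1270257 - 1*1007267))/(-2339632 - 480461) = ((11 + 20*400) + (1270257 - 1*1007267))/(-2339632 - 480461) = ((11 + 8000) + (1270257 - 1007267))/(-2820093) = (8011 + 262990)*(-1/2820093) = 271001*(-1/2820093) = -271001/2820093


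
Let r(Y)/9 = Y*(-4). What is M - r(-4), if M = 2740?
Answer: 2596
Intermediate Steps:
r(Y) = -36*Y (r(Y) = 9*(Y*(-4)) = 9*(-4*Y) = -36*Y)
M - r(-4) = 2740 - (-36)*(-4) = 2740 - 1*144 = 2740 - 144 = 2596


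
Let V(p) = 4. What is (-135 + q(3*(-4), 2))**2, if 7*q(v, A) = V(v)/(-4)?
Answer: 894916/49 ≈ 18264.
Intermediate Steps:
q(v, A) = -1/7 (q(v, A) = (4/(-4))/7 = (4*(-1/4))/7 = (1/7)*(-1) = -1/7)
(-135 + q(3*(-4), 2))**2 = (-135 - 1/7)**2 = (-946/7)**2 = 894916/49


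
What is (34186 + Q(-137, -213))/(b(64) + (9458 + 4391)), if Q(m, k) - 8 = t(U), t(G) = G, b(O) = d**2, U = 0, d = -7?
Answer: 17097/6949 ≈ 2.4604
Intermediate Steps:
b(O) = 49 (b(O) = (-7)**2 = 49)
Q(m, k) = 8 (Q(m, k) = 8 + 0 = 8)
(34186 + Q(-137, -213))/(b(64) + (9458 + 4391)) = (34186 + 8)/(49 + (9458 + 4391)) = 34194/(49 + 13849) = 34194/13898 = 34194*(1/13898) = 17097/6949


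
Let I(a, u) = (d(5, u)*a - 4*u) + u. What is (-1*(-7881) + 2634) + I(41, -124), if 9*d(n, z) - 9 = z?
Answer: 93268/9 ≈ 10363.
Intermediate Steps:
d(n, z) = 1 + z/9
I(a, u) = -3*u + a*(1 + u/9) (I(a, u) = ((1 + u/9)*a - 4*u) + u = (a*(1 + u/9) - 4*u) + u = (-4*u + a*(1 + u/9)) + u = -3*u + a*(1 + u/9))
(-1*(-7881) + 2634) + I(41, -124) = (-1*(-7881) + 2634) + (-3*(-124) + (⅑)*41*(9 - 124)) = (7881 + 2634) + (372 + (⅑)*41*(-115)) = 10515 + (372 - 4715/9) = 10515 - 1367/9 = 93268/9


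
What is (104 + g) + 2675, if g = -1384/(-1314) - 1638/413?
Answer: 107609467/38763 ≈ 2776.1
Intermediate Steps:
g = -112910/38763 (g = -1384*(-1/1314) - 1638*1/413 = 692/657 - 234/59 = -112910/38763 ≈ -2.9128)
(104 + g) + 2675 = (104 - 112910/38763) + 2675 = 3918442/38763 + 2675 = 107609467/38763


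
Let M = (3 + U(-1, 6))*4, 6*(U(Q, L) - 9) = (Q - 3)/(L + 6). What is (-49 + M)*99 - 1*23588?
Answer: -23709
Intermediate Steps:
U(Q, L) = 9 + (-3 + Q)/(6*(6 + L)) (U(Q, L) = 9 + ((Q - 3)/(L + 6))/6 = 9 + ((-3 + Q)/(6 + L))/6 = 9 + (-3 + Q)/(6*(6 + L)))
M = 430/9 (M = (3 + (321 - 1 + 54*6)/(6*(6 + 6)))*4 = (3 + (⅙)*(321 - 1 + 324)/12)*4 = (3 + (⅙)*(1/12)*644)*4 = (3 + 161/18)*4 = (215/18)*4 = 430/9 ≈ 47.778)
(-49 + M)*99 - 1*23588 = (-49 + 430/9)*99 - 1*23588 = -11/9*99 - 23588 = -121 - 23588 = -23709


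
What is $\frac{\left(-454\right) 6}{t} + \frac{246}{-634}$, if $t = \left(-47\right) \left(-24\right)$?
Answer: $- \frac{83521}{29798} \approx -2.8029$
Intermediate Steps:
$t = 1128$
$\frac{\left(-454\right) 6}{t} + \frac{246}{-634} = \frac{\left(-454\right) 6}{1128} + \frac{246}{-634} = \left(-2724\right) \frac{1}{1128} + 246 \left(- \frac{1}{634}\right) = - \frac{227}{94} - \frac{123}{317} = - \frac{83521}{29798}$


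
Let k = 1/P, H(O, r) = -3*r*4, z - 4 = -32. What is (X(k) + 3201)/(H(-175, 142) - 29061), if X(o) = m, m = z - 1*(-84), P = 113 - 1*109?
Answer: -3257/30765 ≈ -0.10587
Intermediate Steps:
z = -28 (z = 4 - 32 = -28)
P = 4 (P = 113 - 109 = 4)
H(O, r) = -12*r
k = ¼ (k = 1/4 = ¼ ≈ 0.25000)
m = 56 (m = -28 - 1*(-84) = -28 + 84 = 56)
X(o) = 56
(X(k) + 3201)/(H(-175, 142) - 29061) = (56 + 3201)/(-12*142 - 29061) = 3257/(-1704 - 29061) = 3257/(-30765) = 3257*(-1/30765) = -3257/30765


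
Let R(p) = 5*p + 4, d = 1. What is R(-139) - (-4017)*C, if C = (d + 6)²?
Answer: 196142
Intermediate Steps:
C = 49 (C = (1 + 6)² = 7² = 49)
R(p) = 4 + 5*p
R(-139) - (-4017)*C = (4 + 5*(-139)) - (-4017)*49 = (4 - 695) - 1*(-196833) = -691 + 196833 = 196142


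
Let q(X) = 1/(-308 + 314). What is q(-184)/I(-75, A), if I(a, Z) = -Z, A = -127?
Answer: 1/762 ≈ 0.0013123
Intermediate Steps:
q(X) = ⅙ (q(X) = 1/6 = ⅙)
q(-184)/I(-75, A) = 1/(6*((-1*(-127)))) = (⅙)/127 = (⅙)*(1/127) = 1/762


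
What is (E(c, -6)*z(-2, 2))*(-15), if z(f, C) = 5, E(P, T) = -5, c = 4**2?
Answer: 375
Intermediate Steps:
c = 16
(E(c, -6)*z(-2, 2))*(-15) = -5*5*(-15) = -25*(-15) = 375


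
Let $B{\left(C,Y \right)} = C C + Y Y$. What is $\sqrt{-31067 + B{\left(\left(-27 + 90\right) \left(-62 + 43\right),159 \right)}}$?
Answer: $\sqrt{1427023} \approx 1194.6$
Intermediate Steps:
$B{\left(C,Y \right)} = C^{2} + Y^{2}$
$\sqrt{-31067 + B{\left(\left(-27 + 90\right) \left(-62 + 43\right),159 \right)}} = \sqrt{-31067 + \left(\left(\left(-27 + 90\right) \left(-62 + 43\right)\right)^{2} + 159^{2}\right)} = \sqrt{-31067 + \left(\left(63 \left(-19\right)\right)^{2} + 25281\right)} = \sqrt{-31067 + \left(\left(-1197\right)^{2} + 25281\right)} = \sqrt{-31067 + \left(1432809 + 25281\right)} = \sqrt{-31067 + 1458090} = \sqrt{1427023}$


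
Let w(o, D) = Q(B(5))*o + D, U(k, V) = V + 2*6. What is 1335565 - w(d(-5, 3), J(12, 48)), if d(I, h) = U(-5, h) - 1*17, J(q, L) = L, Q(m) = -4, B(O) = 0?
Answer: 1335509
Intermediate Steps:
U(k, V) = 12 + V (U(k, V) = V + 12 = 12 + V)
d(I, h) = -5 + h (d(I, h) = (12 + h) - 1*17 = (12 + h) - 17 = -5 + h)
w(o, D) = D - 4*o (w(o, D) = -4*o + D = D - 4*o)
1335565 - w(d(-5, 3), J(12, 48)) = 1335565 - (48 - 4*(-5 + 3)) = 1335565 - (48 - 4*(-2)) = 1335565 - (48 + 8) = 1335565 - 1*56 = 1335565 - 56 = 1335509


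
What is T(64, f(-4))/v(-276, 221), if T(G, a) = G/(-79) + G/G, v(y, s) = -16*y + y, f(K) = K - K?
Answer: 1/21804 ≈ 4.5863e-5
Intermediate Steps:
f(K) = 0
v(y, s) = -15*y
T(G, a) = 1 - G/79 (T(G, a) = G*(-1/79) + 1 = -G/79 + 1 = 1 - G/79)
T(64, f(-4))/v(-276, 221) = (1 - 1/79*64)/((-15*(-276))) = (1 - 64/79)/4140 = (15/79)*(1/4140) = 1/21804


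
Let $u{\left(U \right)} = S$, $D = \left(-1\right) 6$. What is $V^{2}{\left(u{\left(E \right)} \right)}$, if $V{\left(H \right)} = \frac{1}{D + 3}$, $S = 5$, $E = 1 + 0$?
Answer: $\frac{1}{9} \approx 0.11111$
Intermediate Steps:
$D = -6$
$E = 1$
$u{\left(U \right)} = 5$
$V{\left(H \right)} = - \frac{1}{3}$ ($V{\left(H \right)} = \frac{1}{-6 + 3} = \frac{1}{-3} = - \frac{1}{3}$)
$V^{2}{\left(u{\left(E \right)} \right)} = \left(- \frac{1}{3}\right)^{2} = \frac{1}{9}$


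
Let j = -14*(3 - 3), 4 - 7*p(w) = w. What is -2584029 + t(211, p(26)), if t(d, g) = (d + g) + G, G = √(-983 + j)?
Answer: -18086748/7 + I*√983 ≈ -2.5838e+6 + 31.353*I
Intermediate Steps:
p(w) = 4/7 - w/7
j = 0 (j = -14*0 = 0)
G = I*√983 (G = √(-983 + 0) = √(-983) = I*√983 ≈ 31.353*I)
t(d, g) = d + g + I*√983 (t(d, g) = (d + g) + I*√983 = d + g + I*√983)
-2584029 + t(211, p(26)) = -2584029 + (211 + (4/7 - ⅐*26) + I*√983) = -2584029 + (211 + (4/7 - 26/7) + I*√983) = -2584029 + (211 - 22/7 + I*√983) = -2584029 + (1455/7 + I*√983) = -18086748/7 + I*√983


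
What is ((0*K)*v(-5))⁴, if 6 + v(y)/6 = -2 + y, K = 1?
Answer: 0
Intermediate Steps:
v(y) = -48 + 6*y (v(y) = -36 + 6*(-2 + y) = -36 + (-12 + 6*y) = -48 + 6*y)
((0*K)*v(-5))⁴ = ((0*1)*(-48 + 6*(-5)))⁴ = (0*(-48 - 30))⁴ = (0*(-78))⁴ = 0⁴ = 0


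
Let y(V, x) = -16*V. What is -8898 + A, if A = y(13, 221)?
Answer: -9106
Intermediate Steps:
A = -208 (A = -16*13 = -208)
-8898 + A = -8898 - 208 = -9106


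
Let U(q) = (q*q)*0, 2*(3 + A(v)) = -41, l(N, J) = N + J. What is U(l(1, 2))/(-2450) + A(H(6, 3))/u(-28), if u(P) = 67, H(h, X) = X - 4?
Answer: -47/134 ≈ -0.35075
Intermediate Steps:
H(h, X) = -4 + X
l(N, J) = J + N
A(v) = -47/2 (A(v) = -3 + (½)*(-41) = -3 - 41/2 = -47/2)
U(q) = 0 (U(q) = q²*0 = 0)
U(l(1, 2))/(-2450) + A(H(6, 3))/u(-28) = 0/(-2450) - 47/2/67 = 0*(-1/2450) - 47/2*1/67 = 0 - 47/134 = -47/134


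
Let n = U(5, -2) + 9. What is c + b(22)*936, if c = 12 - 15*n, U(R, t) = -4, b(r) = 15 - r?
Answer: -6615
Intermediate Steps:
n = 5 (n = -4 + 9 = 5)
c = -63 (c = 12 - 15*5 = 12 - 75 = -63)
c + b(22)*936 = -63 + (15 - 1*22)*936 = -63 + (15 - 22)*936 = -63 - 7*936 = -63 - 6552 = -6615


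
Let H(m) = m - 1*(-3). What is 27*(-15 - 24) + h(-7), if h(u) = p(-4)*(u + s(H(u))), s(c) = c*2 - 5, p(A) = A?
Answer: -973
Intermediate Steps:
H(m) = 3 + m (H(m) = m + 3 = 3 + m)
s(c) = -5 + 2*c (s(c) = 2*c - 5 = -5 + 2*c)
h(u) = -4 - 12*u (h(u) = -4*(u + (-5 + 2*(3 + u))) = -4*(u + (-5 + (6 + 2*u))) = -4*(u + (1 + 2*u)) = -4*(1 + 3*u) = -4 - 12*u)
27*(-15 - 24) + h(-7) = 27*(-15 - 24) + (-4 - 12*(-7)) = 27*(-39) + (-4 + 84) = -1053 + 80 = -973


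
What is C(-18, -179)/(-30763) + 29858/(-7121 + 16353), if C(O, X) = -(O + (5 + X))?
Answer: 458374555/142002008 ≈ 3.2279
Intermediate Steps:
C(O, X) = -5 - O - X (C(O, X) = -(5 + O + X) = -5 - O - X)
C(-18, -179)/(-30763) + 29858/(-7121 + 16353) = (-5 - 1*(-18) - 1*(-179))/(-30763) + 29858/(-7121 + 16353) = (-5 + 18 + 179)*(-1/30763) + 29858/9232 = 192*(-1/30763) + 29858*(1/9232) = -192/30763 + 14929/4616 = 458374555/142002008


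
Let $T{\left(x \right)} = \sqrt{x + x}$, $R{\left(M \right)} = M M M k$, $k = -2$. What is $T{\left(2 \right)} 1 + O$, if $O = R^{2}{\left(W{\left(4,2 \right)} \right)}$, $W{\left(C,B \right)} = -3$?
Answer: $2918$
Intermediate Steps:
$R{\left(M \right)} = - 2 M^{3}$ ($R{\left(M \right)} = M M M \left(-2\right) = M^{2} M \left(-2\right) = M^{3} \left(-2\right) = - 2 M^{3}$)
$O = 2916$ ($O = \left(- 2 \left(-3\right)^{3}\right)^{2} = \left(\left(-2\right) \left(-27\right)\right)^{2} = 54^{2} = 2916$)
$T{\left(x \right)} = \sqrt{2} \sqrt{x}$ ($T{\left(x \right)} = \sqrt{2 x} = \sqrt{2} \sqrt{x}$)
$T{\left(2 \right)} 1 + O = \sqrt{2} \sqrt{2} \cdot 1 + 2916 = 2 \cdot 1 + 2916 = 2 + 2916 = 2918$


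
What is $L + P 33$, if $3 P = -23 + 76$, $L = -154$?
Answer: $429$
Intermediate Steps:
$P = \frac{53}{3}$ ($P = \frac{-23 + 76}{3} = \frac{1}{3} \cdot 53 = \frac{53}{3} \approx 17.667$)
$L + P 33 = -154 + \frac{53}{3} \cdot 33 = -154 + 583 = 429$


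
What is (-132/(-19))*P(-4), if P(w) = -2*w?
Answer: 1056/19 ≈ 55.579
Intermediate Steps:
(-132/(-19))*P(-4) = (-132/(-19))*(-2*(-4)) = -132*(-1/19)*8 = (132/19)*8 = 1056/19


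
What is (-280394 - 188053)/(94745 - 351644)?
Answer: 156149/85633 ≈ 1.8235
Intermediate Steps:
(-280394 - 188053)/(94745 - 351644) = -468447/(-256899) = -468447*(-1/256899) = 156149/85633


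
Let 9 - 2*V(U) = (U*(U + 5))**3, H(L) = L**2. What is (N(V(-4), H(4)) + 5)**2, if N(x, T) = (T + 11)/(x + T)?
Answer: 37249/1225 ≈ 30.407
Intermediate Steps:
V(U) = 9/2 - U**3*(5 + U)**3/2 (V(U) = 9/2 - U**3*(U + 5)**3/2 = 9/2 - U**3*(5 + U)**3/2)
N(x, T) = (11 + T)/(T + x)
(N(V(-4), H(4)) + 5)**2 = ((11 + 4**2)/(4**2 + (9/2 - 1/2*(-4)**3*(5 - 4)**3)) + 5)**2 = ((11 + 16)/(16 + (9/2 - 1/2*(-64)*1**3)) + 5)**2 = (27/(16 + (9/2 - 1/2*(-64)*1)) + 5)**2 = (27/(16 + (9/2 + 32)) + 5)**2 = (27/(16 + 73/2) + 5)**2 = (27/(105/2) + 5)**2 = ((2/105)*27 + 5)**2 = (18/35 + 5)**2 = (193/35)**2 = 37249/1225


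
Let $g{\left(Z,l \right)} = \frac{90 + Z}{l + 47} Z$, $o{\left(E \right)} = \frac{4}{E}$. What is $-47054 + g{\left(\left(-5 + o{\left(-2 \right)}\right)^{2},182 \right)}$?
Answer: $- \frac{10768555}{229} \approx -47024.0$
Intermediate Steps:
$g{\left(Z,l \right)} = \frac{Z \left(90 + Z\right)}{47 + l}$ ($g{\left(Z,l \right)} = \frac{90 + Z}{47 + l} Z = \frac{Z \left(90 + Z\right)}{47 + l}$)
$-47054 + g{\left(\left(-5 + o{\left(-2 \right)}\right)^{2},182 \right)} = -47054 + \frac{\left(-5 + \frac{4}{-2}\right)^{2} \left(90 + \left(-5 + \frac{4}{-2}\right)^{2}\right)}{47 + 182} = -47054 + \frac{\left(-5 + 4 \left(- \frac{1}{2}\right)\right)^{2} \left(90 + \left(-5 + 4 \left(- \frac{1}{2}\right)\right)^{2}\right)}{229} = -47054 + \left(-5 - 2\right)^{2} \cdot \frac{1}{229} \left(90 + \left(-5 - 2\right)^{2}\right) = -47054 + \left(-7\right)^{2} \cdot \frac{1}{229} \left(90 + \left(-7\right)^{2}\right) = -47054 + 49 \cdot \frac{1}{229} \left(90 + 49\right) = -47054 + 49 \cdot \frac{1}{229} \cdot 139 = -47054 + \frac{6811}{229} = - \frac{10768555}{229}$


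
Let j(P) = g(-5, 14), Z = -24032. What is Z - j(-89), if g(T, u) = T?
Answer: -24027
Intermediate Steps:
j(P) = -5
Z - j(-89) = -24032 - 1*(-5) = -24032 + 5 = -24027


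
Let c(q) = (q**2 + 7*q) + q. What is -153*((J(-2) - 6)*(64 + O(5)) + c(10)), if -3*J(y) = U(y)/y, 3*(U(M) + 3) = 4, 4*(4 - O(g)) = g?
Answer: 292587/8 ≈ 36573.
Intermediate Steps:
c(q) = q**2 + 8*q
O(g) = 4 - g/4
U(M) = -5/3 (U(M) = -3 + (1/3)*4 = -3 + 4/3 = -5/3)
J(y) = 5/(9*y) (J(y) = -(-5)/(9*y) = 5/(9*y))
-153*((J(-2) - 6)*(64 + O(5)) + c(10)) = -153*(((5/9)/(-2) - 6)*(64 + (4 - 1/4*5)) + 10*(8 + 10)) = -153*(((5/9)*(-1/2) - 6)*(64 + (4 - 5/4)) + 10*18) = -153*((-5/18 - 6)*(64 + 11/4) + 180) = -153*(-113/18*267/4 + 180) = -153*(-10057/24 + 180) = -153*(-5737/24) = 292587/8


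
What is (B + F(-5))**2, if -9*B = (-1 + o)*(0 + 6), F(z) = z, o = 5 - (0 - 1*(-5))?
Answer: 169/9 ≈ 18.778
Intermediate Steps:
o = 0 (o = 5 - (0 + 5) = 5 - 1*5 = 5 - 5 = 0)
B = 2/3 (B = -(-1 + 0)*(0 + 6)/9 = -(-1)*6/9 = -1/9*(-6) = 2/3 ≈ 0.66667)
(B + F(-5))**2 = (2/3 - 5)**2 = (-13/3)**2 = 169/9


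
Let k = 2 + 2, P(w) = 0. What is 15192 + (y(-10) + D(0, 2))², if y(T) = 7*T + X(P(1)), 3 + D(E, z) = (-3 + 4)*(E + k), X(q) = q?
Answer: 19953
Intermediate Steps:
k = 4
D(E, z) = 1 + E (D(E, z) = -3 + (-3 + 4)*(E + 4) = -3 + 1*(4 + E) = -3 + (4 + E) = 1 + E)
y(T) = 7*T (y(T) = 7*T + 0 = 7*T)
15192 + (y(-10) + D(0, 2))² = 15192 + (7*(-10) + (1 + 0))² = 15192 + (-70 + 1)² = 15192 + (-69)² = 15192 + 4761 = 19953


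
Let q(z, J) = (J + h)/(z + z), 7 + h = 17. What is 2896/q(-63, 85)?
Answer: -364896/95 ≈ -3841.0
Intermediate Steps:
h = 10 (h = -7 + 17 = 10)
q(z, J) = (10 + J)/(2*z) (q(z, J) = (J + 10)/(z + z) = (10 + J)/((2*z)) = (10 + J)*(1/(2*z)) = (10 + J)/(2*z))
2896/q(-63, 85) = 2896/(((½)*(10 + 85)/(-63))) = 2896/(((½)*(-1/63)*95)) = 2896/(-95/126) = 2896*(-126/95) = -364896/95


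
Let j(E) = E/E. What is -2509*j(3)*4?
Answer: -10036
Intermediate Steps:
j(E) = 1
-2509*j(3)*4 = -2509*4 = -10036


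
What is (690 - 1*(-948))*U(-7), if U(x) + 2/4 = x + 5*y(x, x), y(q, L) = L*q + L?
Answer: 331695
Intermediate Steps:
y(q, L) = L + L*q
U(x) = -1/2 + x + 5*x*(1 + x) (U(x) = -1/2 + (x + 5*(x*(1 + x))) = -1/2 + (x + 5*x*(1 + x)) = -1/2 + x + 5*x*(1 + x))
(690 - 1*(-948))*U(-7) = (690 - 1*(-948))*(-1/2 + 5*(-7)**2 + 6*(-7)) = (690 + 948)*(-1/2 + 5*49 - 42) = 1638*(-1/2 + 245 - 42) = 1638*(405/2) = 331695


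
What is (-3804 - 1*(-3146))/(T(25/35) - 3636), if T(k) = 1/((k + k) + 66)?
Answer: 310576/1716185 ≈ 0.18097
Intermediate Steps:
T(k) = 1/(66 + 2*k) (T(k) = 1/(2*k + 66) = 1/(66 + 2*k))
(-3804 - 1*(-3146))/(T(25/35) - 3636) = (-3804 - 1*(-3146))/(1/(2*(33 + 25/35)) - 3636) = (-3804 + 3146)/(1/(2*(33 + 25*(1/35))) - 3636) = -658/(1/(2*(33 + 5/7)) - 3636) = -658/(1/(2*(236/7)) - 3636) = -658/((½)*(7/236) - 3636) = -658/(7/472 - 3636) = -658/(-1716185/472) = -658*(-472/1716185) = 310576/1716185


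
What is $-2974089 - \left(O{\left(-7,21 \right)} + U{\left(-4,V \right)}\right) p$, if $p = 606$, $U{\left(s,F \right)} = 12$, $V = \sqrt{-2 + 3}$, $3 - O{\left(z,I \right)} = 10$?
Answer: $-2977119$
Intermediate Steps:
$O{\left(z,I \right)} = -7$ ($O{\left(z,I \right)} = 3 - 10 = -7$)
$V = 1$ ($V = \sqrt{1} = 1$)
$-2974089 - \left(O{\left(-7,21 \right)} + U{\left(-4,V \right)}\right) p = -2974089 - \left(-7 + 12\right) 606 = -2974089 - 5 \cdot 606 = -2974089 - 3030 = -2977119$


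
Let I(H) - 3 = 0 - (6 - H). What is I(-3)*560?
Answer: -3360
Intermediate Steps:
I(H) = -3 + H (I(H) = 3 + (0 - (6 - H)) = 3 + (0 + (-6 + H)) = 3 + (-6 + H) = -3 + H)
I(-3)*560 = (-3 - 3)*560 = -6*560 = -3360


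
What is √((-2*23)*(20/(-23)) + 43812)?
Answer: 2*√10963 ≈ 209.41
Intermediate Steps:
√((-2*23)*(20/(-23)) + 43812) = √(-920*(-1)/23 + 43812) = √(-46*(-20/23) + 43812) = √(40 + 43812) = √43852 = 2*√10963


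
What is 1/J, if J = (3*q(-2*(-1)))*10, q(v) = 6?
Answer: 1/180 ≈ 0.0055556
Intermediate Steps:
J = 180 (J = (3*6)*10 = 18*10 = 180)
1/J = 1/180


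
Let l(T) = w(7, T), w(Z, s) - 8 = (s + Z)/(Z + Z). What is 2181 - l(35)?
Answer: 2170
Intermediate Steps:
w(Z, s) = 8 + (Z + s)/(2*Z) (w(Z, s) = 8 + (s + Z)/(Z + Z) = 8 + (Z + s)/((2*Z)) = 8 + (Z + s)*(1/(2*Z)) = 8 + (Z + s)/(2*Z))
l(T) = 17/2 + T/14 (l(T) = (1/2)*(T + 17*7)/7 = (1/2)*(1/7)*(T + 119) = (1/2)*(1/7)*(119 + T) = 17/2 + T/14)
2181 - l(35) = 2181 - (17/2 + (1/14)*35) = 2181 - (17/2 + 5/2) = 2181 - 1*11 = 2181 - 11 = 2170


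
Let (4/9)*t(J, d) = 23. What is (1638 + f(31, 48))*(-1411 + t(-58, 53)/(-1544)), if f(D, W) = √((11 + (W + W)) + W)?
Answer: -7137210717/3088 - 8714543*√155/6176 ≈ -2.3288e+6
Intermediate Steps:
t(J, d) = 207/4 (t(J, d) = (9/4)*23 = 207/4)
f(D, W) = √(11 + 3*W) (f(D, W) = √((11 + 2*W) + W) = √(11 + 3*W))
(1638 + f(31, 48))*(-1411 + t(-58, 53)/(-1544)) = (1638 + √(11 + 3*48))*(-1411 + (207/4)/(-1544)) = (1638 + √(11 + 144))*(-1411 + (207/4)*(-1/1544)) = (1638 + √155)*(-1411 - 207/6176) = (1638 + √155)*(-8714543/6176) = -7137210717/3088 - 8714543*√155/6176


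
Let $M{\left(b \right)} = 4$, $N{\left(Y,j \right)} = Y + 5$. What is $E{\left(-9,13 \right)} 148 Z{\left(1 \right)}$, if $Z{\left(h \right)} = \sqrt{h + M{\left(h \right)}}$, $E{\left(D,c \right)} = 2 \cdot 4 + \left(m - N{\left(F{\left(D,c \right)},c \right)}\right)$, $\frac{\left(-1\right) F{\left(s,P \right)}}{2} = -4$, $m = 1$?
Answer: $- 592 \sqrt{5} \approx -1323.8$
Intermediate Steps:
$F{\left(s,P \right)} = 8$ ($F{\left(s,P \right)} = \left(-2\right) \left(-4\right) = 8$)
$N{\left(Y,j \right)} = 5 + Y$
$E{\left(D,c \right)} = -4$ ($E{\left(D,c \right)} = 2 \cdot 4 + \left(1 - \left(5 + 8\right)\right) = 8 + \left(1 - 13\right) = 8 - 12 = -4$)
$Z{\left(h \right)} = \sqrt{4 + h}$ ($Z{\left(h \right)} = \sqrt{h + 4} = \sqrt{4 + h}$)
$E{\left(-9,13 \right)} 148 Z{\left(1 \right)} = \left(-4\right) 148 \sqrt{4 + 1} = - 592 \sqrt{5}$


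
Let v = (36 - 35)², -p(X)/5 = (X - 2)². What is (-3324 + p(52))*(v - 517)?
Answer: 8165184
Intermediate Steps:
p(X) = -5*(-2 + X)² (p(X) = -5*(X - 2)² = -5*(-2 + X)²)
v = 1 (v = 1² = 1)
(-3324 + p(52))*(v - 517) = (-3324 - 5*(-2 + 52)²)*(1 - 517) = (-3324 - 5*50²)*(-516) = (-3324 - 5*2500)*(-516) = (-3324 - 12500)*(-516) = -15824*(-516) = 8165184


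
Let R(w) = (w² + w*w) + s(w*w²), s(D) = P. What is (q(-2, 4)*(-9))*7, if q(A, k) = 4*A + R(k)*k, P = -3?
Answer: -6804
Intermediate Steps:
s(D) = -3
R(w) = -3 + 2*w² (R(w) = (w² + w*w) - 3 = (w² + w²) - 3 = 2*w² - 3 = -3 + 2*w²)
q(A, k) = 4*A + k*(-3 + 2*k²) (q(A, k) = 4*A + (-3 + 2*k²)*k = 4*A + k*(-3 + 2*k²))
(q(-2, 4)*(-9))*7 = ((4*(-2) + 4*(-3 + 2*4²))*(-9))*7 = ((-8 + 4*(-3 + 2*16))*(-9))*7 = ((-8 + 4*(-3 + 32))*(-9))*7 = ((-8 + 4*29)*(-9))*7 = ((-8 + 116)*(-9))*7 = (108*(-9))*7 = -972*7 = -6804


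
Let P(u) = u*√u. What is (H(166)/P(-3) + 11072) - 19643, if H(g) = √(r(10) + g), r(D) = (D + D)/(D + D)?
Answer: -8571 + I*√501/9 ≈ -8571.0 + 2.487*I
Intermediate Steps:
P(u) = u^(3/2)
r(D) = 1 (r(D) = (2*D)/((2*D)) = (2*D)*(1/(2*D)) = 1)
H(g) = √(1 + g)
(H(166)/P(-3) + 11072) - 19643 = (√(1 + 166)/((-3)^(3/2)) + 11072) - 19643 = (√167/((-3*I*√3)) + 11072) - 19643 = (√167*(I*√3/9) + 11072) - 19643 = (I*√501/9 + 11072) - 19643 = (11072 + I*√501/9) - 19643 = -8571 + I*√501/9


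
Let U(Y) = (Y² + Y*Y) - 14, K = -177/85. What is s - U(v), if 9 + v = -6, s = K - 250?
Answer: -58487/85 ≈ -688.08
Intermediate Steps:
K = -177/85 (K = -177*1/85 = -177/85 ≈ -2.0824)
s = -21427/85 (s = -177/85 - 250 = -21427/85 ≈ -252.08)
v = -15 (v = -9 - 6 = -15)
U(Y) = -14 + 2*Y² (U(Y) = (Y² + Y²) - 14 = 2*Y² - 14 = -14 + 2*Y²)
s - U(v) = -21427/85 - (-14 + 2*(-15)²) = -21427/85 - (-14 + 2*225) = -21427/85 - (-14 + 450) = -21427/85 - 1*436 = -21427/85 - 436 = -58487/85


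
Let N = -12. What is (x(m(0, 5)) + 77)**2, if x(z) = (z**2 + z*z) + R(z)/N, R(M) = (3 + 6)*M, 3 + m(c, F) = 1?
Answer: 29929/4 ≈ 7482.3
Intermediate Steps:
m(c, F) = -2 (m(c, F) = -3 + 1 = -2)
R(M) = 9*M
x(z) = 2*z**2 - 3*z/4 (x(z) = (z**2 + z*z) + (9*z)/(-12) = (z**2 + z**2) + (9*z)*(-1/12) = 2*z**2 - 3*z/4)
(x(m(0, 5)) + 77)**2 = ((1/4)*(-2)*(-3 + 8*(-2)) + 77)**2 = ((1/4)*(-2)*(-3 - 16) + 77)**2 = ((1/4)*(-2)*(-19) + 77)**2 = (19/2 + 77)**2 = (173/2)**2 = 29929/4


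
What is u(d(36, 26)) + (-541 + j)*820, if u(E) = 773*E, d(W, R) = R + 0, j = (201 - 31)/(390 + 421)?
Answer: -343336942/811 ≈ -4.2335e+5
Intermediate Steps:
j = 170/811 ≈ 0.20962
d(W, R) = R
u(d(36, 26)) + (-541 + j)*820 = 773*26 + (-541 + 170/811)*820 = 20098 - 438581/811*820 = 20098 - 359636420/811 = -343336942/811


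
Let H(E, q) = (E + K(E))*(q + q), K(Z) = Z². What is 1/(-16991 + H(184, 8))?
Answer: 1/527649 ≈ 1.8952e-6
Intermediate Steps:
H(E, q) = 2*q*(E + E²) (H(E, q) = (E + E²)*(q + q) = (E + E²)*(2*q) = 2*q*(E + E²))
1/(-16991 + H(184, 8)) = 1/(-16991 + 2*184*8*(1 + 184)) = 1/(-16991 + 2*184*8*185) = 1/(-16991 + 544640) = 1/527649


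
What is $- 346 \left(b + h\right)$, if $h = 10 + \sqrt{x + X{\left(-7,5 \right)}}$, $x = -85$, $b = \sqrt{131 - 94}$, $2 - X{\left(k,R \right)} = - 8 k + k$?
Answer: $-3460 - 346 \sqrt{37} - 692 i \sqrt{33} \approx -5564.6 - 3975.2 i$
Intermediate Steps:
$X{\left(k,R \right)} = 2 + 7 k$ ($X{\left(k,R \right)} = 2 - \left(- 8 k + k\right) = 2 - - 7 k = 2 + 7 k$)
$b = \sqrt{37} \approx 6.0828$
$h = 10 + 2 i \sqrt{33}$ ($h = 10 + \sqrt{-85 + \left(2 + 7 \left(-7\right)\right)} = 10 + \sqrt{-85 + \left(2 - 49\right)} = 10 + \sqrt{-85 - 47} = 10 + \sqrt{-132} = 10 + 2 i \sqrt{33} \approx 10.0 + 11.489 i$)
$- 346 \left(b + h\right) = - 346 \left(\sqrt{37} + \left(10 + 2 i \sqrt{33}\right)\right) = - 346 \left(10 + \sqrt{37} + 2 i \sqrt{33}\right) = -3460 - 346 \sqrt{37} - 692 i \sqrt{33}$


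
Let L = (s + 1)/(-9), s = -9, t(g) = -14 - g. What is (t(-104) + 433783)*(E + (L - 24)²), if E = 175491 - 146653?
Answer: 1032245476966/81 ≈ 1.2744e+10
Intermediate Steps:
L = 8/9 (L = (-9 + 1)/(-9) = -⅑*(-8) = 8/9 ≈ 0.88889)
E = 28838
(t(-104) + 433783)*(E + (L - 24)²) = ((-14 - 1*(-104)) + 433783)*(28838 + (8/9 - 24)²) = ((-14 + 104) + 433783)*(28838 + (-208/9)²) = (90 + 433783)*(28838 + 43264/81) = 433873*(2379142/81) = 1032245476966/81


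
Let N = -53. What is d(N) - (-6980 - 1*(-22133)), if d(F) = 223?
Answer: -14930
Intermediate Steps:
d(N) - (-6980 - 1*(-22133)) = 223 - (-6980 - 1*(-22133)) = 223 - (-6980 + 22133) = 223 - 1*15153 = 223 - 15153 = -14930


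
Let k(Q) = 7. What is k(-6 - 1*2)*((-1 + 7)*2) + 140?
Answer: 224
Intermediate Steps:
k(-6 - 1*2)*((-1 + 7)*2) + 140 = 7*((-1 + 7)*2) + 140 = 7*(6*2) + 140 = 7*12 + 140 = 84 + 140 = 224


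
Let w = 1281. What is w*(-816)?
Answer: -1045296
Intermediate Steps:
w*(-816) = 1281*(-816) = -1045296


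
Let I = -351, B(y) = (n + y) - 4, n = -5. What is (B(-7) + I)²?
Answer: 134689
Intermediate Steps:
B(y) = -9 + y (B(y) = (-5 + y) - 4 = -9 + y)
(B(-7) + I)² = ((-9 - 7) - 351)² = (-16 - 351)² = (-367)² = 134689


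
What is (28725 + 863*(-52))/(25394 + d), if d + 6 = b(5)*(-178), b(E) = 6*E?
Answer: -16151/20048 ≈ -0.80562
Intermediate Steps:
d = -5346 (d = -6 + (6*5)*(-178) = -6 + 30*(-178) = -6 - 5340 = -5346)
(28725 + 863*(-52))/(25394 + d) = (28725 + 863*(-52))/(25394 - 5346) = (28725 - 44876)/20048 = -16151*1/20048 = -16151/20048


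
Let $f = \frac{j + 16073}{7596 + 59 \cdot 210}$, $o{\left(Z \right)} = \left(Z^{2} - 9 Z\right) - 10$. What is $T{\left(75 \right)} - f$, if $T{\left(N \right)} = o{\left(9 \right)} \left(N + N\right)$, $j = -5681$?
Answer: $- \frac{4998232}{3331} \approx -1500.5$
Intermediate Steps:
$o{\left(Z \right)} = -10 + Z^{2} - 9 Z$
$T{\left(N \right)} = - 20 N$ ($T{\left(N \right)} = \left(-10 + 9^{2} - 81\right) \left(N + N\right) = \left(-10 + 81 - 81\right) 2 N = - 10 \cdot 2 N = - 20 N$)
$f = \frac{1732}{3331}$ ($f = \frac{-5681 + 16073}{7596 + 59 \cdot 210} = \frac{10392}{7596 + 12390} = \frac{10392}{19986} = 10392 \cdot \frac{1}{19986} = \frac{1732}{3331} \approx 0.51996$)
$T{\left(75 \right)} - f = \left(-20\right) 75 - \frac{1732}{3331} = -1500 - \frac{1732}{3331} = - \frac{4998232}{3331}$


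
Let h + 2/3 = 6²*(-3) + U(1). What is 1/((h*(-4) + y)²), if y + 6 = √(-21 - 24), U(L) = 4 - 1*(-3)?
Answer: 9/(1202 + 9*I*√5)² ≈ 6.224e-6 - 2.0847e-7*I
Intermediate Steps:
U(L) = 7 (U(L) = 4 + 3 = 7)
h = -305/3 (h = -⅔ + (6²*(-3) + 7) = -⅔ + (36*(-3) + 7) = -⅔ + (-108 + 7) = -⅔ - 101 = -305/3 ≈ -101.67)
y = -6 + 3*I*√5 (y = -6 + √(-21 - 24) = -6 + √(-45) = -6 + 3*I*√5 ≈ -6.0 + 6.7082*I)
1/((h*(-4) + y)²) = 1/((-305/3*(-4) + (-6 + 3*I*√5))²) = 1/((1220/3 + (-6 + 3*I*√5))²) = 1/((1202/3 + 3*I*√5)²) = (1202/3 + 3*I*√5)⁻²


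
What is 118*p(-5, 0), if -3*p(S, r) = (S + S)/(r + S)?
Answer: -236/3 ≈ -78.667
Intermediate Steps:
p(S, r) = -2*S/(3*(S + r)) (p(S, r) = -(S + S)/(3*(r + S)) = -2*S/(3*(S + r)))
118*p(-5, 0) = 118*(-2*(-5)/(3*(-5) + 3*0)) = 118*(-2*(-5)/(-15 + 0)) = 118*(-2*(-5)/(-15)) = 118*(-2*(-5)*(-1/15)) = 118*(-⅔) = -236/3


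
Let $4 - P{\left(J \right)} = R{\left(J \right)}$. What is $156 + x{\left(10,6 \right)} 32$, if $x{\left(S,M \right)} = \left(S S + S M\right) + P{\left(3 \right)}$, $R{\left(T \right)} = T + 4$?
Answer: $5180$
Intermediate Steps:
$R{\left(T \right)} = 4 + T$
$P{\left(J \right)} = - J$ ($P{\left(J \right)} = 4 - \left(4 + J\right) = - J$)
$x{\left(S,M \right)} = -3 + S^{2} + M S$ ($x{\left(S,M \right)} = \left(S S + S M\right) - 3 = \left(S^{2} + M S\right) - 3 = -3 + S^{2} + M S$)
$156 + x{\left(10,6 \right)} 32 = 156 + \left(-3 + 10^{2} + 6 \cdot 10\right) 32 = 156 + \left(-3 + 100 + 60\right) 32 = 156 + 157 \cdot 32 = 156 + 5024 = 5180$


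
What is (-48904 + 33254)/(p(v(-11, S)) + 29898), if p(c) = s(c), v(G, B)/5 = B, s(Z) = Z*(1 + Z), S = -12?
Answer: -7825/16719 ≈ -0.46803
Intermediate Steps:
v(G, B) = 5*B
p(c) = c*(1 + c)
(-48904 + 33254)/(p(v(-11, S)) + 29898) = (-48904 + 33254)/((5*(-12))*(1 + 5*(-12)) + 29898) = -15650/(-60*(1 - 60) + 29898) = -15650/(-60*(-59) + 29898) = -15650/(3540 + 29898) = -15650/33438 = -15650*1/33438 = -7825/16719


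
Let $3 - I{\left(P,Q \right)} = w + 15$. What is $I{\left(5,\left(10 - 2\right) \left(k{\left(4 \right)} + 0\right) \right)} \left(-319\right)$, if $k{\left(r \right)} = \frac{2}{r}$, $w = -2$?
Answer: $3190$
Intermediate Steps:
$I{\left(P,Q \right)} = -10$ ($I{\left(P,Q \right)} = 3 - \left(-2 + 15\right) = 3 - 13 = -10$)
$I{\left(5,\left(10 - 2\right) \left(k{\left(4 \right)} + 0\right) \right)} \left(-319\right) = \left(-10\right) \left(-319\right) = 3190$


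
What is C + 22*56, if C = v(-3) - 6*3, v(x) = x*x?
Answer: 1223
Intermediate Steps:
v(x) = x²
C = -9 (C = (-3)² - 6*3 = 9 - 18 = -9)
C + 22*56 = -9 + 22*56 = -9 + 1232 = 1223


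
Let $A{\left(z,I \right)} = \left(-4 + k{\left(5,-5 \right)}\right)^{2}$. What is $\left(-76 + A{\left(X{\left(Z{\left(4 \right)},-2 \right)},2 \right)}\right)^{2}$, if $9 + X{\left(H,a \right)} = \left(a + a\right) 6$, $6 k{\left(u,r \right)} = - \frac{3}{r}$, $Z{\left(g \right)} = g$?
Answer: $\frac{36954241}{10000} \approx 3695.4$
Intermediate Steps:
$k{\left(u,r \right)} = - \frac{1}{2 r}$ ($k{\left(u,r \right)} = \frac{\left(-3\right) \frac{1}{r}}{6} = - \frac{1}{2 r}$)
$X{\left(H,a \right)} = -9 + 12 a$ ($X{\left(H,a \right)} = -9 + \left(a + a\right) 6 = -9 + 2 a 6 = -9 + 12 a$)
$A{\left(z,I \right)} = \frac{1521}{100}$ ($A{\left(z,I \right)} = \left(-4 - \frac{1}{2 \left(-5\right)}\right)^{2} = \left(-4 - - \frac{1}{10}\right)^{2} = \left(-4 + \frac{1}{10}\right)^{2} = \left(- \frac{39}{10}\right)^{2} = \frac{1521}{100}$)
$\left(-76 + A{\left(X{\left(Z{\left(4 \right)},-2 \right)},2 \right)}\right)^{2} = \left(-76 + \frac{1521}{100}\right)^{2} = \left(- \frac{6079}{100}\right)^{2} = \frac{36954241}{10000}$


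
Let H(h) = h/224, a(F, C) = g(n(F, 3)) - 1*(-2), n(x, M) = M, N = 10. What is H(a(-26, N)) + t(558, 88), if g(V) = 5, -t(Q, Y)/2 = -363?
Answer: 23233/32 ≈ 726.03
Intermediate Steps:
t(Q, Y) = 726 (t(Q, Y) = -2*(-363) = 726)
a(F, C) = 7 (a(F, C) = 5 - 1*(-2) = 5 + 2 = 7)
H(h) = h/224 (H(h) = h*(1/224) = h/224)
H(a(-26, N)) + t(558, 88) = (1/224)*7 + 726 = 1/32 + 726 = 23233/32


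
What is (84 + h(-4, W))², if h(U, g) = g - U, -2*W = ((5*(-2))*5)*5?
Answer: 45369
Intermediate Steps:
W = 125 (W = -(5*(-2))*5*5/2 = -(-10*5)*5/2 = -(-25)*5 = -½*(-250) = 125)
(84 + h(-4, W))² = (84 + (125 - 1*(-4)))² = (84 + (125 + 4))² = (84 + 129)² = 213² = 45369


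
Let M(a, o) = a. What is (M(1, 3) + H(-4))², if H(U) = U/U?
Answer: 4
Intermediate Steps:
H(U) = 1
(M(1, 3) + H(-4))² = (1 + 1)² = 2² = 4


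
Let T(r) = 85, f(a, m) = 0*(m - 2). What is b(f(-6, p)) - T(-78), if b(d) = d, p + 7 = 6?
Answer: -85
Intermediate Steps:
p = -1 (p = -7 + 6 = -1)
f(a, m) = 0 (f(a, m) = 0*(-2 + m) = 0)
b(f(-6, p)) - T(-78) = 0 - 1*85 = 0 - 85 = -85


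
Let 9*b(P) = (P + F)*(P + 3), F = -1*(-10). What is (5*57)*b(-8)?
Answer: -950/3 ≈ -316.67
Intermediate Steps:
F = 10
b(P) = (3 + P)*(10 + P)/9 (b(P) = ((P + 10)*(P + 3))/9 = ((10 + P)*(3 + P))/9 = ((3 + P)*(10 + P))/9 = (3 + P)*(10 + P)/9)
(5*57)*b(-8) = (5*57)*(10/3 + (⅑)*(-8)² + (13/9)*(-8)) = 285*(10/3 + (⅑)*64 - 104/9) = 285*(10/3 + 64/9 - 104/9) = 285*(-10/9) = -950/3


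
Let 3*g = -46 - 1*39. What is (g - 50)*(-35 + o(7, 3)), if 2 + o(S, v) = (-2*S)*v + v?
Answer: 17860/3 ≈ 5953.3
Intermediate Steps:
o(S, v) = -2 + v - 2*S*v (o(S, v) = -2 + ((-2*S)*v + v) = -2 + (-2*S*v + v) = -2 + (v - 2*S*v) = -2 + v - 2*S*v)
g = -85/3 (g = (-46 - 1*39)/3 = (-46 - 39)/3 = (⅓)*(-85) = -85/3 ≈ -28.333)
(g - 50)*(-35 + o(7, 3)) = (-85/3 - 50)*(-35 + (-2 + 3 - 2*7*3)) = -235*(-35 + (-2 + 3 - 42))/3 = -235*(-35 - 41)/3 = -235/3*(-76) = 17860/3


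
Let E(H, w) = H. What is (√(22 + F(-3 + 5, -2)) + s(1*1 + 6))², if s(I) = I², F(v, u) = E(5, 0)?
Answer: 2428 + 294*√3 ≈ 2937.2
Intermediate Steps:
F(v, u) = 5
(√(22 + F(-3 + 5, -2)) + s(1*1 + 6))² = (√(22 + 5) + (1*1 + 6)²)² = (√27 + (1 + 6)²)² = (3*√3 + 7²)² = (3*√3 + 49)² = (49 + 3*√3)²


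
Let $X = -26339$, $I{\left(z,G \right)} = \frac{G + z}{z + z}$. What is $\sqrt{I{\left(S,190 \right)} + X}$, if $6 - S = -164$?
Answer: $\frac{i \sqrt{7611665}}{17} \approx 162.29 i$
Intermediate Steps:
$S = 170$ ($S = 6 - -164 = 6 + 164 = 170$)
$I{\left(z,G \right)} = \frac{G + z}{2 z}$
$\sqrt{I{\left(S,190 \right)} + X} = \sqrt{\frac{190 + 170}{2 \cdot 170} - 26339} = \sqrt{\frac{1}{2} \cdot \frac{1}{170} \cdot 360 - 26339} = \sqrt{\frac{18}{17} - 26339} = \sqrt{- \frac{447745}{17}} = \frac{i \sqrt{7611665}}{17}$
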